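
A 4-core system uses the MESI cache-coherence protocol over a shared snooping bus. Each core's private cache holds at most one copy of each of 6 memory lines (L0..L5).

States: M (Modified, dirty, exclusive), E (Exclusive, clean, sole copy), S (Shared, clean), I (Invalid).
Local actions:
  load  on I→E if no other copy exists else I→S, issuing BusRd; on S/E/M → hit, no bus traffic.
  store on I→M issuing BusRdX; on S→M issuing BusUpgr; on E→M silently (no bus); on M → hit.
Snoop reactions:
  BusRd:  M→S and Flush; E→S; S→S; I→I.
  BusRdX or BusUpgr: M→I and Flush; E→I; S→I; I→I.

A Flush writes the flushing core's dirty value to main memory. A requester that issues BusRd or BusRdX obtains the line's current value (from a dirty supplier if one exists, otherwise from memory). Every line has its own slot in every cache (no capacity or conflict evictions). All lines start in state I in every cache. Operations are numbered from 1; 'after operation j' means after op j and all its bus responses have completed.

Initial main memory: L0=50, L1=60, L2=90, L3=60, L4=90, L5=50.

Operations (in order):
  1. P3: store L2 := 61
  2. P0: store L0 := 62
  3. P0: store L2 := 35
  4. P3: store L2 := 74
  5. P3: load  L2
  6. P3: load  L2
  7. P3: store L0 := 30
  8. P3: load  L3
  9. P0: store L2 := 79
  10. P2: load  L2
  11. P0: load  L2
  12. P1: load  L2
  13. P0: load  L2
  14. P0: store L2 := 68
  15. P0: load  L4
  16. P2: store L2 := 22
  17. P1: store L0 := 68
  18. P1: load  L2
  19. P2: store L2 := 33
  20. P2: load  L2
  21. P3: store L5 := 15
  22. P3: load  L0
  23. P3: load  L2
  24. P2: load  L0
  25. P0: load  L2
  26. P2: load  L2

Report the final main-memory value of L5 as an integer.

  op1 P3: store L2 := 61 → I/I/I/M on L2; bus BusRdX; mem=90
  op2 P0: store L0 := 62 → M/I/I/I on L0; bus BusRdX; mem=50
  op3 P0: store L2 := 35 → M/I/I/I on L2; bus BusRdX Flush; mem=61
  op4 P3: store L2 := 74 → I/I/I/M on L2; bus BusRdX Flush; mem=35
  op5 P3: load  L2 → I/I/I/M on L2; bus (none); mem=35
  op6 P3: load  L2 → I/I/I/M on L2; bus (none); mem=35
  op7 P3: store L0 := 30 → I/I/I/M on L0; bus BusRdX Flush; mem=62
  op8 P3: load  L3 → I/I/I/E on L3; bus BusRd; mem=60
  op9 P0: store L2 := 79 → M/I/I/I on L2; bus BusRdX Flush; mem=74
  op10 P2: load  L2 → S/I/S/I on L2; bus BusRd Flush; mem=79
  op11 P0: load  L2 → S/I/S/I on L2; bus (none); mem=79
  op12 P1: load  L2 → S/S/S/I on L2; bus BusRd; mem=79
  op13 P0: load  L2 → S/S/S/I on L2; bus (none); mem=79
  op14 P0: store L2 := 68 → M/I/I/I on L2; bus BusUpgr; mem=79
  op15 P0: load  L4 → E/I/I/I on L4; bus BusRd; mem=90
  op16 P2: store L2 := 22 → I/I/M/I on L2; bus BusRdX Flush; mem=68
  op17 P1: store L0 := 68 → I/M/I/I on L0; bus BusRdX Flush; mem=30
  op18 P1: load  L2 → I/S/S/I on L2; bus BusRd Flush; mem=22
  op19 P2: store L2 := 33 → I/I/M/I on L2; bus BusUpgr; mem=22
  op20 P2: load  L2 → I/I/M/I on L2; bus (none); mem=22
  op21 P3: store L5 := 15 → I/I/I/M on L5; bus BusRdX; mem=50
  op22 P3: load  L0 → I/S/I/S on L0; bus BusRd Flush; mem=68
  op23 P3: load  L2 → I/I/S/S on L2; bus BusRd Flush; mem=33
  op24 P2: load  L0 → I/S/S/S on L0; bus BusRd; mem=68
  op25 P0: load  L2 → S/I/S/S on L2; bus BusRd; mem=33
  op26 P2: load  L2 → S/I/S/S on L2; bus (none); mem=33

memory[L5] = 50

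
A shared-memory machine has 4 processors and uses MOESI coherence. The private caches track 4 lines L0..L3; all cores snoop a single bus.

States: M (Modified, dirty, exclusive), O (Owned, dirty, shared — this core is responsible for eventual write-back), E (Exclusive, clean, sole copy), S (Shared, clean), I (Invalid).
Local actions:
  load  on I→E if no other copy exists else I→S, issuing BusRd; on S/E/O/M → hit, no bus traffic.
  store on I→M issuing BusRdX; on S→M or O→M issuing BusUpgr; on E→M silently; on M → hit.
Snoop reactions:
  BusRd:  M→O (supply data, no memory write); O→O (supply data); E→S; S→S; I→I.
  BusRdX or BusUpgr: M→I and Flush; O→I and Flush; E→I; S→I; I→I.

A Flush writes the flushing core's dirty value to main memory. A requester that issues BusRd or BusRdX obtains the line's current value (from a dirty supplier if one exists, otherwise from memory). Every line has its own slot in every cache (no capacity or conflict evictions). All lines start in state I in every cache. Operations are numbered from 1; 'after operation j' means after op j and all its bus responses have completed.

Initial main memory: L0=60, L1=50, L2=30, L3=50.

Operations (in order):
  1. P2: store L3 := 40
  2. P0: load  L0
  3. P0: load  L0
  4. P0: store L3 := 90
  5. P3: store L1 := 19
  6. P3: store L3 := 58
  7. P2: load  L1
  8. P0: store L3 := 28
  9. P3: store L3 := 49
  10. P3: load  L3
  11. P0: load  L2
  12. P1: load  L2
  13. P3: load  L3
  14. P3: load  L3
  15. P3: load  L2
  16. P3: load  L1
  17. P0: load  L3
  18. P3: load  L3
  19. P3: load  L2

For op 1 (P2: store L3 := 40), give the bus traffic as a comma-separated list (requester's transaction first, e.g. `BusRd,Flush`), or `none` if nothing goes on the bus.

1. P2: store L3 := 40  bus=[BusRdX]  L3: P0=I P1=I P2=M P3=I  mem[L3]=50
2. P0: load  L0  bus=[BusRd]  L0: P0=E P1=I P2=I P3=I  mem[L0]=60
3. P0: load  L0  bus=[-]  L0: P0=E P1=I P2=I P3=I  mem[L0]=60
4. P0: store L3 := 90  bus=[BusRdX,Flush]  L3: P0=M P1=I P2=I P3=I  mem[L3]=40
5. P3: store L1 := 19  bus=[BusRdX]  L1: P0=I P1=I P2=I P3=M  mem[L1]=50
6. P3: store L3 := 58  bus=[BusRdX,Flush]  L3: P0=I P1=I P2=I P3=M  mem[L3]=90
7. P2: load  L1  bus=[BusRd]  L1: P0=I P1=I P2=S P3=O  mem[L1]=50
8. P0: store L3 := 28  bus=[BusRdX,Flush]  L3: P0=M P1=I P2=I P3=I  mem[L3]=58
9. P3: store L3 := 49  bus=[BusRdX,Flush]  L3: P0=I P1=I P2=I P3=M  mem[L3]=28
10. P3: load  L3  bus=[-]  L3: P0=I P1=I P2=I P3=M  mem[L3]=28
11. P0: load  L2  bus=[BusRd]  L2: P0=E P1=I P2=I P3=I  mem[L2]=30
12. P1: load  L2  bus=[BusRd]  L2: P0=S P1=S P2=I P3=I  mem[L2]=30
13. P3: load  L3  bus=[-]  L3: P0=I P1=I P2=I P3=M  mem[L3]=28
14. P3: load  L3  bus=[-]  L3: P0=I P1=I P2=I P3=M  mem[L3]=28
15. P3: load  L2  bus=[BusRd]  L2: P0=S P1=S P2=I P3=S  mem[L2]=30
16. P3: load  L1  bus=[-]  L1: P0=I P1=I P2=S P3=O  mem[L1]=50
17. P0: load  L3  bus=[BusRd]  L3: P0=S P1=I P2=I P3=O  mem[L3]=28
18. P3: load  L3  bus=[-]  L3: P0=S P1=I P2=I P3=O  mem[L3]=28
19. P3: load  L2  bus=[-]  L2: P0=S P1=S P2=I P3=S  mem[L2]=30

bus = BusRdX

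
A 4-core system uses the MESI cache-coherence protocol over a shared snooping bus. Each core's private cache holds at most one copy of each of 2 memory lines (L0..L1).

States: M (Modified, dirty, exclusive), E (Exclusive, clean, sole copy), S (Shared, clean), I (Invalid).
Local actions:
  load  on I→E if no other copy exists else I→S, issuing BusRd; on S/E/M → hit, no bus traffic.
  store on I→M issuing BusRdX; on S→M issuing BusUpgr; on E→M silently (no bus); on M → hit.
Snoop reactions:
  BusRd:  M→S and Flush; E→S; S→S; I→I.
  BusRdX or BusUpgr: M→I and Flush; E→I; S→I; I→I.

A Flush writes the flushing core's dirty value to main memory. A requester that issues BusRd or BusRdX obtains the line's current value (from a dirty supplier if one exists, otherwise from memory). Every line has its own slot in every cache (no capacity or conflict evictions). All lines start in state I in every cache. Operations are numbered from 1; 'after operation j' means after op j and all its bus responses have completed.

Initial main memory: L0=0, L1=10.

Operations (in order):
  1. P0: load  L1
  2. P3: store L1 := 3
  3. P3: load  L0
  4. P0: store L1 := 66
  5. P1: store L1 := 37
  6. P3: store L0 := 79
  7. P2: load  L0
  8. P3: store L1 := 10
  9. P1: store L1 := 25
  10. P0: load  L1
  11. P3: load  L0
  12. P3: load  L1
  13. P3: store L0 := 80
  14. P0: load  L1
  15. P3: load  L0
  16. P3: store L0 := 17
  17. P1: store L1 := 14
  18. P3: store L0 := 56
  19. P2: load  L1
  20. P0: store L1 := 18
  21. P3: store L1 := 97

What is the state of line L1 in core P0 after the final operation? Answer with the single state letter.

state = I

1. P0: load  L1  bus=[BusRd]  L1: P0=E P1=I P2=I P3=I  mem[L1]=10
2. P3: store L1 := 3  bus=[BusRdX]  L1: P0=I P1=I P2=I P3=M  mem[L1]=10
3. P3: load  L0  bus=[BusRd]  L0: P0=I P1=I P2=I P3=E  mem[L0]=0
4. P0: store L1 := 66  bus=[BusRdX,Flush]  L1: P0=M P1=I P2=I P3=I  mem[L1]=3
5. P1: store L1 := 37  bus=[BusRdX,Flush]  L1: P0=I P1=M P2=I P3=I  mem[L1]=66
6. P3: store L0 := 79  bus=[-]  L0: P0=I P1=I P2=I P3=M  mem[L0]=0
7. P2: load  L0  bus=[BusRd,Flush]  L0: P0=I P1=I P2=S P3=S  mem[L0]=79
8. P3: store L1 := 10  bus=[BusRdX,Flush]  L1: P0=I P1=I P2=I P3=M  mem[L1]=37
9. P1: store L1 := 25  bus=[BusRdX,Flush]  L1: P0=I P1=M P2=I P3=I  mem[L1]=10
10. P0: load  L1  bus=[BusRd,Flush]  L1: P0=S P1=S P2=I P3=I  mem[L1]=25
11. P3: load  L0  bus=[-]  L0: P0=I P1=I P2=S P3=S  mem[L0]=79
12. P3: load  L1  bus=[BusRd]  L1: P0=S P1=S P2=I P3=S  mem[L1]=25
13. P3: store L0 := 80  bus=[BusUpgr]  L0: P0=I P1=I P2=I P3=M  mem[L0]=79
14. P0: load  L1  bus=[-]  L1: P0=S P1=S P2=I P3=S  mem[L1]=25
15. P3: load  L0  bus=[-]  L0: P0=I P1=I P2=I P3=M  mem[L0]=79
16. P3: store L0 := 17  bus=[-]  L0: P0=I P1=I P2=I P3=M  mem[L0]=79
17. P1: store L1 := 14  bus=[BusUpgr]  L1: P0=I P1=M P2=I P3=I  mem[L1]=25
18. P3: store L0 := 56  bus=[-]  L0: P0=I P1=I P2=I P3=M  mem[L0]=79
19. P2: load  L1  bus=[BusRd,Flush]  L1: P0=I P1=S P2=S P3=I  mem[L1]=14
20. P0: store L1 := 18  bus=[BusRdX]  L1: P0=M P1=I P2=I P3=I  mem[L1]=14
21. P3: store L1 := 97  bus=[BusRdX,Flush]  L1: P0=I P1=I P2=I P3=M  mem[L1]=18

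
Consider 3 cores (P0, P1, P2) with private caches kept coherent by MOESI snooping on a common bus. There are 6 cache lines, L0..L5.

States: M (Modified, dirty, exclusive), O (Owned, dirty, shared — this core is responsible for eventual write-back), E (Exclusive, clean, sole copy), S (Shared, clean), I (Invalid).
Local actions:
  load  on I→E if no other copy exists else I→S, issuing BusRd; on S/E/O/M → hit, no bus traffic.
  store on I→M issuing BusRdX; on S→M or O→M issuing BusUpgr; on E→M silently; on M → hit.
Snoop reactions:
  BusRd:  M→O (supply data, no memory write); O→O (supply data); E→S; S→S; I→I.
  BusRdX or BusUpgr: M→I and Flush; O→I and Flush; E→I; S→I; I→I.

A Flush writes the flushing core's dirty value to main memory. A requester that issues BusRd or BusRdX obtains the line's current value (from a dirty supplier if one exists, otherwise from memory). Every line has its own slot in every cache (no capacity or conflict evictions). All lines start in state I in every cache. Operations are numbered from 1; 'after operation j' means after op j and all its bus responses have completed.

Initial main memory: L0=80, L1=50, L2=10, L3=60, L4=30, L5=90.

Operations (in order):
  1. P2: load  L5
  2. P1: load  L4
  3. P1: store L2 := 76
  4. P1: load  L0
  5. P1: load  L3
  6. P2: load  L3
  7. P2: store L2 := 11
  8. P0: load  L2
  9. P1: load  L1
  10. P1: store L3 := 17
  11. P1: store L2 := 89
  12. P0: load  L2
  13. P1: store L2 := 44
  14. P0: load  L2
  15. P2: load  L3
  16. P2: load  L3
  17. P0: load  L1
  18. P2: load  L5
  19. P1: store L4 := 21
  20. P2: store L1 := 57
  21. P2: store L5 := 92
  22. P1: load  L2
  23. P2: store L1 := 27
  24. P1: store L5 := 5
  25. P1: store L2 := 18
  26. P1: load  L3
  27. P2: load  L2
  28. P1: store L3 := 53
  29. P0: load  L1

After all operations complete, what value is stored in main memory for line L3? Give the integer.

step 1: P2: load  L5  ⟶  IIE  (L5)  txn=BusRd  M[L5]=90
step 2: P1: load  L4  ⟶  IEI  (L4)  txn=BusRd  M[L4]=30
step 3: P1: store L2 := 76  ⟶  IMI  (L2)  txn=BusRdX  M[L2]=10
step 4: P1: load  L0  ⟶  IEI  (L0)  txn=BusRd  M[L0]=80
step 5: P1: load  L3  ⟶  IEI  (L3)  txn=BusRd  M[L3]=60
step 6: P2: load  L3  ⟶  ISS  (L3)  txn=BusRd  M[L3]=60
step 7: P2: store L2 := 11  ⟶  IIM  (L2)  txn=BusRdX+Flush  M[L2]=76
step 8: P0: load  L2  ⟶  SIO  (L2)  txn=BusRd  M[L2]=76
step 9: P1: load  L1  ⟶  IEI  (L1)  txn=BusRd  M[L1]=50
step 10: P1: store L3 := 17  ⟶  IMI  (L3)  txn=BusUpgr  M[L3]=60
step 11: P1: store L2 := 89  ⟶  IMI  (L2)  txn=BusRdX+Flush  M[L2]=11
step 12: P0: load  L2  ⟶  SOI  (L2)  txn=BusRd  M[L2]=11
step 13: P1: store L2 := 44  ⟶  IMI  (L2)  txn=BusUpgr  M[L2]=11
step 14: P0: load  L2  ⟶  SOI  (L2)  txn=BusRd  M[L2]=11
step 15: P2: load  L3  ⟶  IOS  (L3)  txn=BusRd  M[L3]=60
step 16: P2: load  L3  ⟶  IOS  (L3)  txn=∅  M[L3]=60
step 17: P0: load  L1  ⟶  SSI  (L1)  txn=BusRd  M[L1]=50
step 18: P2: load  L5  ⟶  IIE  (L5)  txn=∅  M[L5]=90
step 19: P1: store L4 := 21  ⟶  IMI  (L4)  txn=∅  M[L4]=30
step 20: P2: store L1 := 57  ⟶  IIM  (L1)  txn=BusRdX  M[L1]=50
step 21: P2: store L5 := 92  ⟶  IIM  (L5)  txn=∅  M[L5]=90
step 22: P1: load  L2  ⟶  SOI  (L2)  txn=∅  M[L2]=11
step 23: P2: store L1 := 27  ⟶  IIM  (L1)  txn=∅  M[L1]=50
step 24: P1: store L5 := 5  ⟶  IMI  (L5)  txn=BusRdX+Flush  M[L5]=92
step 25: P1: store L2 := 18  ⟶  IMI  (L2)  txn=BusUpgr  M[L2]=11
step 26: P1: load  L3  ⟶  IOS  (L3)  txn=∅  M[L3]=60
step 27: P2: load  L2  ⟶  IOS  (L2)  txn=BusRd  M[L2]=11
step 28: P1: store L3 := 53  ⟶  IMI  (L3)  txn=BusUpgr  M[L3]=60
step 29: P0: load  L1  ⟶  SIO  (L1)  txn=BusRd  M[L1]=50

memory[L3] = 60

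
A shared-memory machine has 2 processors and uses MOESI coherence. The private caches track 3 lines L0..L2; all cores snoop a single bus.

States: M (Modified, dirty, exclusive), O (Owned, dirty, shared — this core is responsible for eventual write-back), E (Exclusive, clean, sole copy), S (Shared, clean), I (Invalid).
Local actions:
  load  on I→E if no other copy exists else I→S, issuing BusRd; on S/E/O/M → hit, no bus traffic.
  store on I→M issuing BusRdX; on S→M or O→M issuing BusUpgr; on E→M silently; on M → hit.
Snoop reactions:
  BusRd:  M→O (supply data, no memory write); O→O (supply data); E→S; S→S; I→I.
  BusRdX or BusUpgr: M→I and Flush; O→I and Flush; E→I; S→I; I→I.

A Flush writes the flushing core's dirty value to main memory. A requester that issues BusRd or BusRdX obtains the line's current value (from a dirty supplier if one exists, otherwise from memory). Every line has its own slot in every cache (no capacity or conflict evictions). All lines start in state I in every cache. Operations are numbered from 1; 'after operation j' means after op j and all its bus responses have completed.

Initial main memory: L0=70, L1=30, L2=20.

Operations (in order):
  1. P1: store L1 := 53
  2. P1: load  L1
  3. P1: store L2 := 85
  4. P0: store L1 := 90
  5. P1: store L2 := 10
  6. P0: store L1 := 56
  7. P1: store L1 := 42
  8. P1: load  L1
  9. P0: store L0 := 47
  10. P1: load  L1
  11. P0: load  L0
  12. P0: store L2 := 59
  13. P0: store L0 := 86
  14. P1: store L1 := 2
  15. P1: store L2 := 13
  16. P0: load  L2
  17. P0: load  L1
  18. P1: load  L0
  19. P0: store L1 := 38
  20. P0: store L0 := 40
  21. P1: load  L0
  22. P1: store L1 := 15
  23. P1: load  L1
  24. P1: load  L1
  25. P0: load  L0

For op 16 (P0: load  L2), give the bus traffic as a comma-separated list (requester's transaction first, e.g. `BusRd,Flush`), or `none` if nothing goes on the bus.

bus = BusRd

step 1: P1: store L1 := 53  ⟶  IM  (L1)  txn=BusRdX  M[L1]=30
step 2: P1: load  L1  ⟶  IM  (L1)  txn=∅  M[L1]=30
step 3: P1: store L2 := 85  ⟶  IM  (L2)  txn=BusRdX  M[L2]=20
step 4: P0: store L1 := 90  ⟶  MI  (L1)  txn=BusRdX+Flush  M[L1]=53
step 5: P1: store L2 := 10  ⟶  IM  (L2)  txn=∅  M[L2]=20
step 6: P0: store L1 := 56  ⟶  MI  (L1)  txn=∅  M[L1]=53
step 7: P1: store L1 := 42  ⟶  IM  (L1)  txn=BusRdX+Flush  M[L1]=56
step 8: P1: load  L1  ⟶  IM  (L1)  txn=∅  M[L1]=56
step 9: P0: store L0 := 47  ⟶  MI  (L0)  txn=BusRdX  M[L0]=70
step 10: P1: load  L1  ⟶  IM  (L1)  txn=∅  M[L1]=56
step 11: P0: load  L0  ⟶  MI  (L0)  txn=∅  M[L0]=70
step 12: P0: store L2 := 59  ⟶  MI  (L2)  txn=BusRdX+Flush  M[L2]=10
step 13: P0: store L0 := 86  ⟶  MI  (L0)  txn=∅  M[L0]=70
step 14: P1: store L1 := 2  ⟶  IM  (L1)  txn=∅  M[L1]=56
step 15: P1: store L2 := 13  ⟶  IM  (L2)  txn=BusRdX+Flush  M[L2]=59
step 16: P0: load  L2  ⟶  SO  (L2)  txn=BusRd  M[L2]=59
step 17: P0: load  L1  ⟶  SO  (L1)  txn=BusRd  M[L1]=56
step 18: P1: load  L0  ⟶  OS  (L0)  txn=BusRd  M[L0]=70
step 19: P0: store L1 := 38  ⟶  MI  (L1)  txn=BusUpgr+Flush  M[L1]=2
step 20: P0: store L0 := 40  ⟶  MI  (L0)  txn=BusUpgr  M[L0]=70
step 21: P1: load  L0  ⟶  OS  (L0)  txn=BusRd  M[L0]=70
step 22: P1: store L1 := 15  ⟶  IM  (L1)  txn=BusRdX+Flush  M[L1]=38
step 23: P1: load  L1  ⟶  IM  (L1)  txn=∅  M[L1]=38
step 24: P1: load  L1  ⟶  IM  (L1)  txn=∅  M[L1]=38
step 25: P0: load  L0  ⟶  OS  (L0)  txn=∅  M[L0]=70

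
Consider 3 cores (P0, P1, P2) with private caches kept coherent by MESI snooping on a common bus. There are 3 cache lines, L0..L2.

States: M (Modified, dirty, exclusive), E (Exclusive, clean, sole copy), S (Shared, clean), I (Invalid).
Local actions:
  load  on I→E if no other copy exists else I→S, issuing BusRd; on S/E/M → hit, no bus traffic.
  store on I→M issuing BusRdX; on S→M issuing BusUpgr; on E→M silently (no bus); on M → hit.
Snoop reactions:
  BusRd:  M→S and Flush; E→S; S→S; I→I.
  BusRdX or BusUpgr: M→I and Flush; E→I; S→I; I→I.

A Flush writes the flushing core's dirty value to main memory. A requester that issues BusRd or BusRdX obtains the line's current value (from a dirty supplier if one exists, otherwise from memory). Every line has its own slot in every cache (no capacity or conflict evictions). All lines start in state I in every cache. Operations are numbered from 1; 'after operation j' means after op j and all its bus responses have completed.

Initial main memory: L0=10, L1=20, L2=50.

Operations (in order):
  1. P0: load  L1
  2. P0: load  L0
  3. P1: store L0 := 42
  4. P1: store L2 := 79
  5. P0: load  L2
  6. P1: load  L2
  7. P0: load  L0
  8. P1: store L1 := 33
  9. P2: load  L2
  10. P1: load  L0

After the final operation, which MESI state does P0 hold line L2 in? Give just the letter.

1. P0: load  L1  bus=[BusRd]  L1: P0=E P1=I P2=I  mem[L1]=20
2. P0: load  L0  bus=[BusRd]  L0: P0=E P1=I P2=I  mem[L0]=10
3. P1: store L0 := 42  bus=[BusRdX]  L0: P0=I P1=M P2=I  mem[L0]=10
4. P1: store L2 := 79  bus=[BusRdX]  L2: P0=I P1=M P2=I  mem[L2]=50
5. P0: load  L2  bus=[BusRd,Flush]  L2: P0=S P1=S P2=I  mem[L2]=79
6. P1: load  L2  bus=[-]  L2: P0=S P1=S P2=I  mem[L2]=79
7. P0: load  L0  bus=[BusRd,Flush]  L0: P0=S P1=S P2=I  mem[L0]=42
8. P1: store L1 := 33  bus=[BusRdX]  L1: P0=I P1=M P2=I  mem[L1]=20
9. P2: load  L2  bus=[BusRd]  L2: P0=S P1=S P2=S  mem[L2]=79
10. P1: load  L0  bus=[-]  L0: P0=S P1=S P2=I  mem[L0]=42

state = S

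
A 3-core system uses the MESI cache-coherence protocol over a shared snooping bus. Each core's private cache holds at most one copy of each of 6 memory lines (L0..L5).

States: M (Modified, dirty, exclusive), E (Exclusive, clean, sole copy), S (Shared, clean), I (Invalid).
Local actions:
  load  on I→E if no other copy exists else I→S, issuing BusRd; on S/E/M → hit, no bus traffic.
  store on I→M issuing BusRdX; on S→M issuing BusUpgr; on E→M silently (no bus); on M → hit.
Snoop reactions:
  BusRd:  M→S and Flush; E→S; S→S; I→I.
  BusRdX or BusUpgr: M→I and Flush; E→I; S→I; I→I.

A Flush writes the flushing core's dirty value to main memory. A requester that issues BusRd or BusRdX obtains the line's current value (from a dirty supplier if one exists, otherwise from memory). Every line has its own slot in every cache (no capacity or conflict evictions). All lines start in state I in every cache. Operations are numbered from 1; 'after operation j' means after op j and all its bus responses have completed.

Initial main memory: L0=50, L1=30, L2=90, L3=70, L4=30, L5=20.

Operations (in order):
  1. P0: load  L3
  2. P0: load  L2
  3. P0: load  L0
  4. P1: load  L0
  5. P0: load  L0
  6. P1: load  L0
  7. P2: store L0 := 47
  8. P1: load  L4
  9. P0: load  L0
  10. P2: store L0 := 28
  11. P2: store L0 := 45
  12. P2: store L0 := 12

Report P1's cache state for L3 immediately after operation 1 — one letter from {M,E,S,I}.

[1] P0: load  L3 | P0:E(70), P1:I, P2:I | bus: BusRd
[2] P0: load  L2 | P0:E(90), P1:I, P2:I | bus: BusRd
[3] P0: load  L0 | P0:E(50), P1:I, P2:I | bus: BusRd
[4] P1: load  L0 | P0:S(50), P1:S(50), P2:I | bus: BusRd
[5] P0: load  L0 | P0:S(50), P1:S(50), P2:I | bus: none
[6] P1: load  L0 | P0:S(50), P1:S(50), P2:I | bus: none
[7] P2: store L0 := 47 | P0:I, P1:I, P2:M(47) | bus: BusRdX
[8] P1: load  L4 | P0:I, P1:E(30), P2:I | bus: BusRd
[9] P0: load  L0 | P0:S(47), P1:I, P2:S(47) | bus: BusRd,Flush
[10] P2: store L0 := 28 | P0:I, P1:I, P2:M(28) | bus: BusUpgr
[11] P2: store L0 := 45 | P0:I, P1:I, P2:M(45) | bus: none
[12] P2: store L0 := 12 | P0:I, P1:I, P2:M(12) | bus: none

state = I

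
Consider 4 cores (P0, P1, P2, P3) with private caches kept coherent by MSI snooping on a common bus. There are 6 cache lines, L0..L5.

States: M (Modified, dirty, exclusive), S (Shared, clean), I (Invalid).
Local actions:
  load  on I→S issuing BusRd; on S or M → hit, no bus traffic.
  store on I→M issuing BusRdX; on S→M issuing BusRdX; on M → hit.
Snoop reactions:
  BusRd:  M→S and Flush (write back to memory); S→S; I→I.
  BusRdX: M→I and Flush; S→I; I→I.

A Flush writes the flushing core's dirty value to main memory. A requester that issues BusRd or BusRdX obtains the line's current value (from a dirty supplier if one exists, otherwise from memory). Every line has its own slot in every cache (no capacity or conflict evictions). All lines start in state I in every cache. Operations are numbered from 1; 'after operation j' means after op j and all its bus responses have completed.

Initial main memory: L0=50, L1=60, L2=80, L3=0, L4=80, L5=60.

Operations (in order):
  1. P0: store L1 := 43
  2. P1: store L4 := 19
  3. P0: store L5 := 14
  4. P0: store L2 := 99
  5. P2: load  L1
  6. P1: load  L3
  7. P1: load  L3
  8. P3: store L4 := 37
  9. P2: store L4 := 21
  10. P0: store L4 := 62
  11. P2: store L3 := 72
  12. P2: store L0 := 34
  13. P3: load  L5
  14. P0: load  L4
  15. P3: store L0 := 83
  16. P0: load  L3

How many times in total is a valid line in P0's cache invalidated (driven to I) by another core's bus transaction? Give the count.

1. P0: store L1 := 43  bus=[BusRdX]  L1: P0=M P1=I P2=I P3=I  mem[L1]=60
2. P1: store L4 := 19  bus=[BusRdX]  L4: P0=I P1=M P2=I P3=I  mem[L4]=80
3. P0: store L5 := 14  bus=[BusRdX]  L5: P0=M P1=I P2=I P3=I  mem[L5]=60
4. P0: store L2 := 99  bus=[BusRdX]  L2: P0=M P1=I P2=I P3=I  mem[L2]=80
5. P2: load  L1  bus=[BusRd,Flush]  L1: P0=S P1=I P2=S P3=I  mem[L1]=43
6. P1: load  L3  bus=[BusRd]  L3: P0=I P1=S P2=I P3=I  mem[L3]=0
7. P1: load  L3  bus=[-]  L3: P0=I P1=S P2=I P3=I  mem[L3]=0
8. P3: store L4 := 37  bus=[BusRdX,Flush]  L4: P0=I P1=I P2=I P3=M  mem[L4]=19
9. P2: store L4 := 21  bus=[BusRdX,Flush]  L4: P0=I P1=I P2=M P3=I  mem[L4]=37
10. P0: store L4 := 62  bus=[BusRdX,Flush]  L4: P0=M P1=I P2=I P3=I  mem[L4]=21
11. P2: store L3 := 72  bus=[BusRdX]  L3: P0=I P1=I P2=M P3=I  mem[L3]=0
12. P2: store L0 := 34  bus=[BusRdX]  L0: P0=I P1=I P2=M P3=I  mem[L0]=50
13. P3: load  L5  bus=[BusRd,Flush]  L5: P0=S P1=I P2=I P3=S  mem[L5]=14
14. P0: load  L4  bus=[-]  L4: P0=M P1=I P2=I P3=I  mem[L4]=21
15. P3: store L0 := 83  bus=[BusRdX,Flush]  L0: P0=I P1=I P2=I P3=M  mem[L0]=34
16. P0: load  L3  bus=[BusRd,Flush]  L3: P0=S P1=I P2=S P3=I  mem[L3]=72

invalidations = 0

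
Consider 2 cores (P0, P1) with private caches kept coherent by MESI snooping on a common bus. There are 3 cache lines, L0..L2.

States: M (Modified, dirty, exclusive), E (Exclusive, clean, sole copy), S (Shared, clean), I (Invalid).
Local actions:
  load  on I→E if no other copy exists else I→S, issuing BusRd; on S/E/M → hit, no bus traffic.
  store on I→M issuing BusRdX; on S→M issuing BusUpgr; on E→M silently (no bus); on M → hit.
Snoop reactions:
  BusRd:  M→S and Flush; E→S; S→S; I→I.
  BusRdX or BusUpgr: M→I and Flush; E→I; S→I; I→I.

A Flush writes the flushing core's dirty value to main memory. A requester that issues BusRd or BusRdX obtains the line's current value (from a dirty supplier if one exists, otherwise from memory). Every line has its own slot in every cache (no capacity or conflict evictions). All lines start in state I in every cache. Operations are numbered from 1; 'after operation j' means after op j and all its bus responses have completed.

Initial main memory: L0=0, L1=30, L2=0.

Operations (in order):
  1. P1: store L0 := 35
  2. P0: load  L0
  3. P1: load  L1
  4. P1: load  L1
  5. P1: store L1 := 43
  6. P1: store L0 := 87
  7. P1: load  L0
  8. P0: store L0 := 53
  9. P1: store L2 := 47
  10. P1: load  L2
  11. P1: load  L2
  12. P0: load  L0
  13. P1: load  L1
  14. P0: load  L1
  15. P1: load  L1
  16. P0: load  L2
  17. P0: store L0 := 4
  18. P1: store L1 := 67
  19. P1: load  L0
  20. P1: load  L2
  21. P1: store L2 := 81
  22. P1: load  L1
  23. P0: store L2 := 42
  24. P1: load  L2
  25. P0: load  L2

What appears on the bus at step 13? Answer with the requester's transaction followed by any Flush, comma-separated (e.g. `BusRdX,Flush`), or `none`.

bus = none

1. P1: store L0 := 35  bus=[BusRdX]  L0: P0=I P1=M  mem[L0]=0
2. P0: load  L0  bus=[BusRd,Flush]  L0: P0=S P1=S  mem[L0]=35
3. P1: load  L1  bus=[BusRd]  L1: P0=I P1=E  mem[L1]=30
4. P1: load  L1  bus=[-]  L1: P0=I P1=E  mem[L1]=30
5. P1: store L1 := 43  bus=[-]  L1: P0=I P1=M  mem[L1]=30
6. P1: store L0 := 87  bus=[BusUpgr]  L0: P0=I P1=M  mem[L0]=35
7. P1: load  L0  bus=[-]  L0: P0=I P1=M  mem[L0]=35
8. P0: store L0 := 53  bus=[BusRdX,Flush]  L0: P0=M P1=I  mem[L0]=87
9. P1: store L2 := 47  bus=[BusRdX]  L2: P0=I P1=M  mem[L2]=0
10. P1: load  L2  bus=[-]  L2: P0=I P1=M  mem[L2]=0
11. P1: load  L2  bus=[-]  L2: P0=I P1=M  mem[L2]=0
12. P0: load  L0  bus=[-]  L0: P0=M P1=I  mem[L0]=87
13. P1: load  L1  bus=[-]  L1: P0=I P1=M  mem[L1]=30
14. P0: load  L1  bus=[BusRd,Flush]  L1: P0=S P1=S  mem[L1]=43
15. P1: load  L1  bus=[-]  L1: P0=S P1=S  mem[L1]=43
16. P0: load  L2  bus=[BusRd,Flush]  L2: P0=S P1=S  mem[L2]=47
17. P0: store L0 := 4  bus=[-]  L0: P0=M P1=I  mem[L0]=87
18. P1: store L1 := 67  bus=[BusUpgr]  L1: P0=I P1=M  mem[L1]=43
19. P1: load  L0  bus=[BusRd,Flush]  L0: P0=S P1=S  mem[L0]=4
20. P1: load  L2  bus=[-]  L2: P0=S P1=S  mem[L2]=47
21. P1: store L2 := 81  bus=[BusUpgr]  L2: P0=I P1=M  mem[L2]=47
22. P1: load  L1  bus=[-]  L1: P0=I P1=M  mem[L1]=43
23. P0: store L2 := 42  bus=[BusRdX,Flush]  L2: P0=M P1=I  mem[L2]=81
24. P1: load  L2  bus=[BusRd,Flush]  L2: P0=S P1=S  mem[L2]=42
25. P0: load  L2  bus=[-]  L2: P0=S P1=S  mem[L2]=42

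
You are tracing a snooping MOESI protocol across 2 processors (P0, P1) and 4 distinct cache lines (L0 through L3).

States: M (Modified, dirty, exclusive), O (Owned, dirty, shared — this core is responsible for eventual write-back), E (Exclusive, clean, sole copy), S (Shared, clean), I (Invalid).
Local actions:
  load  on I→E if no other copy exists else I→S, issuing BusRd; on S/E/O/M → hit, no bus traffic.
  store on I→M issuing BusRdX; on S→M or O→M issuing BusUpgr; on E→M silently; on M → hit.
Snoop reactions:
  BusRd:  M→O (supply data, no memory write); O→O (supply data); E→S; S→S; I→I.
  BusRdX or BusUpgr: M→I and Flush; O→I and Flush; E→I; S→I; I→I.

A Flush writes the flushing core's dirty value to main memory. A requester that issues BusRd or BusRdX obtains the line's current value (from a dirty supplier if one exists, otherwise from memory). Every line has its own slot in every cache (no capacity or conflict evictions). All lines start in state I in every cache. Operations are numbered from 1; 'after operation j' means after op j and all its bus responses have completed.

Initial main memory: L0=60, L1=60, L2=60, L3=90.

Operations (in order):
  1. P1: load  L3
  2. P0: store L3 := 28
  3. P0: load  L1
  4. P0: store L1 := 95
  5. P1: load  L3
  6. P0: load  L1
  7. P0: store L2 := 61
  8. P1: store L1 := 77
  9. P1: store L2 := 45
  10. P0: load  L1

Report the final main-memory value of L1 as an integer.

1. P1: load  L3  bus=[BusRd]  L3: P0=I P1=E  mem[L3]=90
2. P0: store L3 := 28  bus=[BusRdX]  L3: P0=M P1=I  mem[L3]=90
3. P0: load  L1  bus=[BusRd]  L1: P0=E P1=I  mem[L1]=60
4. P0: store L1 := 95  bus=[-]  L1: P0=M P1=I  mem[L1]=60
5. P1: load  L3  bus=[BusRd]  L3: P0=O P1=S  mem[L3]=90
6. P0: load  L1  bus=[-]  L1: P0=M P1=I  mem[L1]=60
7. P0: store L2 := 61  bus=[BusRdX]  L2: P0=M P1=I  mem[L2]=60
8. P1: store L1 := 77  bus=[BusRdX,Flush]  L1: P0=I P1=M  mem[L1]=95
9. P1: store L2 := 45  bus=[BusRdX,Flush]  L2: P0=I P1=M  mem[L2]=61
10. P0: load  L1  bus=[BusRd]  L1: P0=S P1=O  mem[L1]=95

memory[L1] = 95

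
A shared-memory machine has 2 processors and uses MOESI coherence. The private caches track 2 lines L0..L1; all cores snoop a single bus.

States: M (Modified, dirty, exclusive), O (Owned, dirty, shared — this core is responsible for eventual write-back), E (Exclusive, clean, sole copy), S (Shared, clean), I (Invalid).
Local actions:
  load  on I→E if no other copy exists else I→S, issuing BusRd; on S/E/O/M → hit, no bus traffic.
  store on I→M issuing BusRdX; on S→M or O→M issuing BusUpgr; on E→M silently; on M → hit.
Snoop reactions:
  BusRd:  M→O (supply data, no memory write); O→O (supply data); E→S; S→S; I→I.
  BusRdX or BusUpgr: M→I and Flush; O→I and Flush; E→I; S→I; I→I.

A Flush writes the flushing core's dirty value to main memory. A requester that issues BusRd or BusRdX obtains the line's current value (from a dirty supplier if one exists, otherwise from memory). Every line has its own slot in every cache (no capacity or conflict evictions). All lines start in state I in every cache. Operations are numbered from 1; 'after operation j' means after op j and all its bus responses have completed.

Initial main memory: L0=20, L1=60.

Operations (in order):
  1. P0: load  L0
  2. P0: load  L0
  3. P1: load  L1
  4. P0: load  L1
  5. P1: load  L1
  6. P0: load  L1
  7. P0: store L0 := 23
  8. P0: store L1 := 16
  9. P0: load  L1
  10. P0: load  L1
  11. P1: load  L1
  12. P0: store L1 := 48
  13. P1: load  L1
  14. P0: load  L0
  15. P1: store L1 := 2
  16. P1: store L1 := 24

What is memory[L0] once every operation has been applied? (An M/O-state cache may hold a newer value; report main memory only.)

1. P0: load  L0  bus=[BusRd]  L0: P0=E P1=I  mem[L0]=20
2. P0: load  L0  bus=[-]  L0: P0=E P1=I  mem[L0]=20
3. P1: load  L1  bus=[BusRd]  L1: P0=I P1=E  mem[L1]=60
4. P0: load  L1  bus=[BusRd]  L1: P0=S P1=S  mem[L1]=60
5. P1: load  L1  bus=[-]  L1: P0=S P1=S  mem[L1]=60
6. P0: load  L1  bus=[-]  L1: P0=S P1=S  mem[L1]=60
7. P0: store L0 := 23  bus=[-]  L0: P0=M P1=I  mem[L0]=20
8. P0: store L1 := 16  bus=[BusUpgr]  L1: P0=M P1=I  mem[L1]=60
9. P0: load  L1  bus=[-]  L1: P0=M P1=I  mem[L1]=60
10. P0: load  L1  bus=[-]  L1: P0=M P1=I  mem[L1]=60
11. P1: load  L1  bus=[BusRd]  L1: P0=O P1=S  mem[L1]=60
12. P0: store L1 := 48  bus=[BusUpgr]  L1: P0=M P1=I  mem[L1]=60
13. P1: load  L1  bus=[BusRd]  L1: P0=O P1=S  mem[L1]=60
14. P0: load  L0  bus=[-]  L0: P0=M P1=I  mem[L0]=20
15. P1: store L1 := 2  bus=[BusUpgr,Flush]  L1: P0=I P1=M  mem[L1]=48
16. P1: store L1 := 24  bus=[-]  L1: P0=I P1=M  mem[L1]=48

memory[L0] = 20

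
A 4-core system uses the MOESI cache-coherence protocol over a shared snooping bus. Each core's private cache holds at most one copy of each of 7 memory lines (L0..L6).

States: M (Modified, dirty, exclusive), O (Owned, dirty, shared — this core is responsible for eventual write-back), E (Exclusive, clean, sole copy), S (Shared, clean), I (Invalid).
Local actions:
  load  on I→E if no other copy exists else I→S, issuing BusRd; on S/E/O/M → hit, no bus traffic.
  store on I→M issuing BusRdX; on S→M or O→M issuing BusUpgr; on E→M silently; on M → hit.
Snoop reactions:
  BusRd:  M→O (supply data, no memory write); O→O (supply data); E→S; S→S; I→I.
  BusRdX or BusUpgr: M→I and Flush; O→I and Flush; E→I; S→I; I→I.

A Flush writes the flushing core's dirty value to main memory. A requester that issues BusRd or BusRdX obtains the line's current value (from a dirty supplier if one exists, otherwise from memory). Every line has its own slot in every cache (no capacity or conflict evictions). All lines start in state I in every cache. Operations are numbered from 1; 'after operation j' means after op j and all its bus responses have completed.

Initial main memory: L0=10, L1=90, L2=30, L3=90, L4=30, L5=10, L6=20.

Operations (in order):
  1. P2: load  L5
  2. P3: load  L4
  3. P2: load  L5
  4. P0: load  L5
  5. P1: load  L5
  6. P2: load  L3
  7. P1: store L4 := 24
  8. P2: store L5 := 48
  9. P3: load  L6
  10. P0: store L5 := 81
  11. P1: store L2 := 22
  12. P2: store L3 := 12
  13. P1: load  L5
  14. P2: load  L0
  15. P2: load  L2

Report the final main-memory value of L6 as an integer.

1. P2: load  L5  bus=[BusRd]  L5: P0=I P1=I P2=E P3=I  mem[L5]=10
2. P3: load  L4  bus=[BusRd]  L4: P0=I P1=I P2=I P3=E  mem[L4]=30
3. P2: load  L5  bus=[-]  L5: P0=I P1=I P2=E P3=I  mem[L5]=10
4. P0: load  L5  bus=[BusRd]  L5: P0=S P1=I P2=S P3=I  mem[L5]=10
5. P1: load  L5  bus=[BusRd]  L5: P0=S P1=S P2=S P3=I  mem[L5]=10
6. P2: load  L3  bus=[BusRd]  L3: P0=I P1=I P2=E P3=I  mem[L3]=90
7. P1: store L4 := 24  bus=[BusRdX]  L4: P0=I P1=M P2=I P3=I  mem[L4]=30
8. P2: store L5 := 48  bus=[BusUpgr]  L5: P0=I P1=I P2=M P3=I  mem[L5]=10
9. P3: load  L6  bus=[BusRd]  L6: P0=I P1=I P2=I P3=E  mem[L6]=20
10. P0: store L5 := 81  bus=[BusRdX,Flush]  L5: P0=M P1=I P2=I P3=I  mem[L5]=48
11. P1: store L2 := 22  bus=[BusRdX]  L2: P0=I P1=M P2=I P3=I  mem[L2]=30
12. P2: store L3 := 12  bus=[-]  L3: P0=I P1=I P2=M P3=I  mem[L3]=90
13. P1: load  L5  bus=[BusRd]  L5: P0=O P1=S P2=I P3=I  mem[L5]=48
14. P2: load  L0  bus=[BusRd]  L0: P0=I P1=I P2=E P3=I  mem[L0]=10
15. P2: load  L2  bus=[BusRd]  L2: P0=I P1=O P2=S P3=I  mem[L2]=30

memory[L6] = 20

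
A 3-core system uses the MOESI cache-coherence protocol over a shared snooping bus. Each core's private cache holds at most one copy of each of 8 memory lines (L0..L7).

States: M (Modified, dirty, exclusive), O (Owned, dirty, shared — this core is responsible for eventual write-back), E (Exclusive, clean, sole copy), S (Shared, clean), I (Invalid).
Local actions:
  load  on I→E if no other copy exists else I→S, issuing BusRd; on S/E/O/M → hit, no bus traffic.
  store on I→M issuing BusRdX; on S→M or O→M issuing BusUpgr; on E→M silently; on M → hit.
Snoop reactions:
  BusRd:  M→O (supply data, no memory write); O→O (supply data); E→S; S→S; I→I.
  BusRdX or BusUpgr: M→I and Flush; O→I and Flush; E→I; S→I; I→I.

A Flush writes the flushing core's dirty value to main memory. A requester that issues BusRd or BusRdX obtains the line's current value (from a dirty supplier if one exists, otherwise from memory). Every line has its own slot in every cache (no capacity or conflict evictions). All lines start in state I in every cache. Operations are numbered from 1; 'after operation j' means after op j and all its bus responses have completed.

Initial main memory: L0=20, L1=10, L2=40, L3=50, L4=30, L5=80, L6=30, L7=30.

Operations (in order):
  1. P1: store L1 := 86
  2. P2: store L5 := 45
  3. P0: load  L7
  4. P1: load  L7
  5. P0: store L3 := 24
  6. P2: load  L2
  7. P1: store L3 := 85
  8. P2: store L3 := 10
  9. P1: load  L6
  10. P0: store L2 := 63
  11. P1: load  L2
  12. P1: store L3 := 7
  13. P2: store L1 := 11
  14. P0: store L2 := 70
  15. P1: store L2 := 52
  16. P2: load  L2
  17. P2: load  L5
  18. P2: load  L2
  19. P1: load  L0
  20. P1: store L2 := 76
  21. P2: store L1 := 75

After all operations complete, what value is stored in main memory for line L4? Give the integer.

memory[L4] = 30

  op1 P1: store L1 := 86 → I/M/I on L1; bus BusRdX; mem=10
  op2 P2: store L5 := 45 → I/I/M on L5; bus BusRdX; mem=80
  op3 P0: load  L7 → E/I/I on L7; bus BusRd; mem=30
  op4 P1: load  L7 → S/S/I on L7; bus BusRd; mem=30
  op5 P0: store L3 := 24 → M/I/I on L3; bus BusRdX; mem=50
  op6 P2: load  L2 → I/I/E on L2; bus BusRd; mem=40
  op7 P1: store L3 := 85 → I/M/I on L3; bus BusRdX Flush; mem=24
  op8 P2: store L3 := 10 → I/I/M on L3; bus BusRdX Flush; mem=85
  op9 P1: load  L6 → I/E/I on L6; bus BusRd; mem=30
  op10 P0: store L2 := 63 → M/I/I on L2; bus BusRdX; mem=40
  op11 P1: load  L2 → O/S/I on L2; bus BusRd; mem=40
  op12 P1: store L3 := 7 → I/M/I on L3; bus BusRdX Flush; mem=10
  op13 P2: store L1 := 11 → I/I/M on L1; bus BusRdX Flush; mem=86
  op14 P0: store L2 := 70 → M/I/I on L2; bus BusUpgr; mem=40
  op15 P1: store L2 := 52 → I/M/I on L2; bus BusRdX Flush; mem=70
  op16 P2: load  L2 → I/O/S on L2; bus BusRd; mem=70
  op17 P2: load  L5 → I/I/M on L5; bus (none); mem=80
  op18 P2: load  L2 → I/O/S on L2; bus (none); mem=70
  op19 P1: load  L0 → I/E/I on L0; bus BusRd; mem=20
  op20 P1: store L2 := 76 → I/M/I on L2; bus BusUpgr; mem=70
  op21 P2: store L1 := 75 → I/I/M on L1; bus (none); mem=86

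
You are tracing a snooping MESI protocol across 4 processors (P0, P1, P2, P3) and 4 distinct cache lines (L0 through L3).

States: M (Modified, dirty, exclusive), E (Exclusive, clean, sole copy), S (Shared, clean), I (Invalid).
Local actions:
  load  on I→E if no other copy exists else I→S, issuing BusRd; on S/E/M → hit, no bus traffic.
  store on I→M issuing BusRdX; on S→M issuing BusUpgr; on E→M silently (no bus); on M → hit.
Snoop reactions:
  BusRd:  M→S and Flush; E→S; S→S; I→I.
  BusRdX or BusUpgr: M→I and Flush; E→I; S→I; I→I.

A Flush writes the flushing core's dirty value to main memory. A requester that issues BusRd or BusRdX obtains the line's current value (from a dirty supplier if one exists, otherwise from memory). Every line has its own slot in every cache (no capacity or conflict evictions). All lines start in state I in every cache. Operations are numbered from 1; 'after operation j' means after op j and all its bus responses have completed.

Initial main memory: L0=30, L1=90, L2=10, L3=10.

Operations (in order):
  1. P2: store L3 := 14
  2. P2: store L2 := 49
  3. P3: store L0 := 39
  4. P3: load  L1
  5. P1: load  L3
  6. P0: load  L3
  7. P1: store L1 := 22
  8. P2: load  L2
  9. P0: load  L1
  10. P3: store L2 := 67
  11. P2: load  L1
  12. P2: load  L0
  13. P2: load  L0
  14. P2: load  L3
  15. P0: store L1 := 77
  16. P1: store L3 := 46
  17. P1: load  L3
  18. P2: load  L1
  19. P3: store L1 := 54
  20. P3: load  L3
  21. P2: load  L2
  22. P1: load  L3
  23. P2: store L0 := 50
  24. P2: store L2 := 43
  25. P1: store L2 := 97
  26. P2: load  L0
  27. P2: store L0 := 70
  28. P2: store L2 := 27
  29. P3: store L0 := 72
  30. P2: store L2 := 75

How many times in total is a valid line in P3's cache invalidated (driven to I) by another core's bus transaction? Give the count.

  op1 P2: store L3 := 14 → I/I/M/I on L3; bus BusRdX; mem=10
  op2 P2: store L2 := 49 → I/I/M/I on L2; bus BusRdX; mem=10
  op3 P3: store L0 := 39 → I/I/I/M on L0; bus BusRdX; mem=30
  op4 P3: load  L1 → I/I/I/E on L1; bus BusRd; mem=90
  op5 P1: load  L3 → I/S/S/I on L3; bus BusRd Flush; mem=14
  op6 P0: load  L3 → S/S/S/I on L3; bus BusRd; mem=14
  op7 P1: store L1 := 22 → I/M/I/I on L1; bus BusRdX; mem=90
  op8 P2: load  L2 → I/I/M/I on L2; bus (none); mem=10
  op9 P0: load  L1 → S/S/I/I on L1; bus BusRd Flush; mem=22
  op10 P3: store L2 := 67 → I/I/I/M on L2; bus BusRdX Flush; mem=49
  op11 P2: load  L1 → S/S/S/I on L1; bus BusRd; mem=22
  op12 P2: load  L0 → I/I/S/S on L0; bus BusRd Flush; mem=39
  op13 P2: load  L0 → I/I/S/S on L0; bus (none); mem=39
  op14 P2: load  L3 → S/S/S/I on L3; bus (none); mem=14
  op15 P0: store L1 := 77 → M/I/I/I on L1; bus BusUpgr; mem=22
  op16 P1: store L3 := 46 → I/M/I/I on L3; bus BusUpgr; mem=14
  op17 P1: load  L3 → I/M/I/I on L3; bus (none); mem=14
  op18 P2: load  L1 → S/I/S/I on L1; bus BusRd Flush; mem=77
  op19 P3: store L1 := 54 → I/I/I/M on L1; bus BusRdX; mem=77
  op20 P3: load  L3 → I/S/I/S on L3; bus BusRd Flush; mem=46
  op21 P2: load  L2 → I/I/S/S on L2; bus BusRd Flush; mem=67
  op22 P1: load  L3 → I/S/I/S on L3; bus (none); mem=46
  op23 P2: store L0 := 50 → I/I/M/I on L0; bus BusUpgr; mem=39
  op24 P2: store L2 := 43 → I/I/M/I on L2; bus BusUpgr; mem=67
  op25 P1: store L2 := 97 → I/M/I/I on L2; bus BusRdX Flush; mem=43
  op26 P2: load  L0 → I/I/M/I on L0; bus (none); mem=39
  op27 P2: store L0 := 70 → I/I/M/I on L0; bus (none); mem=39
  op28 P2: store L2 := 27 → I/I/M/I on L2; bus BusRdX Flush; mem=97
  op29 P3: store L0 := 72 → I/I/I/M on L0; bus BusRdX Flush; mem=70
  op30 P2: store L2 := 75 → I/I/M/I on L2; bus (none); mem=97

invalidations = 3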